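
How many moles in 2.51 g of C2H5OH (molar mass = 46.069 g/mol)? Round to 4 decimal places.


n = mass / M
n = 2.51 / 46.069
n = 0.05448349 mol, rounded to 4 dp:

0.0545 mol


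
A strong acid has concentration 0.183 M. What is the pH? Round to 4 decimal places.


A strong acid dissociates completely, so [H+] equals the given concentration.
pH = -log10([H+]) = -log10(0.183)
pH = 0.73754891, rounded to 4 dp:

0.7375


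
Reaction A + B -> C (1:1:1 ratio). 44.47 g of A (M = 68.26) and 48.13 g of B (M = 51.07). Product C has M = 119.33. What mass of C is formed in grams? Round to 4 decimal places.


Find moles of each reactant; the smaller value is the limiting reagent in a 1:1:1 reaction, so moles_C equals moles of the limiter.
n_A = mass_A / M_A = 44.47 / 68.26 = 0.65148 mol
n_B = mass_B / M_B = 48.13 / 51.07 = 0.942432 mol
Limiting reagent: A (smaller), n_limiting = 0.65148 mol
mass_C = n_limiting * M_C = 0.65148 * 119.33
mass_C = 77.7411084 g, rounded to 4 dp:

77.7411 g


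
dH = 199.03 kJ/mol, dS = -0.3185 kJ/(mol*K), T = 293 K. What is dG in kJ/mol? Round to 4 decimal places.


Gibbs: dG = dH - T*dS (consistent units, dS already in kJ/(mol*K)).
T*dS = 293 * -0.3185 = -93.3205
dG = 199.03 - (-93.3205)
dG = 292.3505 kJ/mol, rounded to 4 dp:

292.3505 kJ/mol


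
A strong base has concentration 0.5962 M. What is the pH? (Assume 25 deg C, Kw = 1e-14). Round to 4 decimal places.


A strong base dissociates completely, so [OH-] equals the given concentration.
pOH = -log10([OH-]) = -log10(0.5962) = 0.224608
pH = 14 - pOH = 14 - 0.224608
pH = 13.775392, rounded to 4 dp:

13.7754


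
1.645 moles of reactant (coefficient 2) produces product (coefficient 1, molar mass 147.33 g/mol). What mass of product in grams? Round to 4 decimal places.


Use the coefficient ratio to convert reactant moles to product moles, then multiply by the product's molar mass.
moles_P = moles_R * (coeff_P / coeff_R) = 1.645 * (1/2) = 0.8225
mass_P = moles_P * M_P = 0.8225 * 147.33
mass_P = 121.178925 g, rounded to 4 dp:

121.1789 g


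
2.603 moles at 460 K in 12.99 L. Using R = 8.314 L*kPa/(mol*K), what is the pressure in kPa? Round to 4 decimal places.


PV = nRT, solve for P = nRT / V.
nRT = 2.603 * 8.314 * 460 = 9955.0173
P = 9955.0173 / 12.99
P = 766.36006928 kPa, rounded to 4 dp:

766.3601 kPa


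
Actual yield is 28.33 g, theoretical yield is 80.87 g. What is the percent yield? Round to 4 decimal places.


% yield = 100 * actual / theoretical
% yield = 100 * 28.33 / 80.87
% yield = 35.03153209 %, rounded to 4 dp:

35.0315 %


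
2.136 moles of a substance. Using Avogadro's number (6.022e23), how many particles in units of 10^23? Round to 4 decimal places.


N = n * NA, then divide by 1e23 for the requested units.
N / 1e23 = n * 6.022
N / 1e23 = 2.136 * 6.022
N / 1e23 = 12.862992, rounded to 4 dp:

12.8630


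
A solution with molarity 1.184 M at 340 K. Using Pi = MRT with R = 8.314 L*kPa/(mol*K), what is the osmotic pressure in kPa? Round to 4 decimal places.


Osmotic pressure (van't Hoff): Pi = M*R*T.
RT = 8.314 * 340 = 2826.76
Pi = 1.184 * 2826.76
Pi = 3346.88384 kPa, rounded to 4 dp:

3346.8838 kPa


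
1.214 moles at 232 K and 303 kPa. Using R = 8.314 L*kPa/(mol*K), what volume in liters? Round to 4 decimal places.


PV = nRT, solve for V = nRT / P.
nRT = 1.214 * 8.314 * 232 = 2341.6215
V = 2341.6215 / 303
V = 7.72812376 L, rounded to 4 dp:

7.7281 L


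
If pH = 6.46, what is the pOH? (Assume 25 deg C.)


At 25 deg C, pH + pOH = 14.
pOH = 14 - pH = 14 - 6.46
pOH = 7.54:

7.54


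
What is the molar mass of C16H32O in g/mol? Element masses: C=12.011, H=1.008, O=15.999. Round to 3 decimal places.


M = sum(count * atomic_mass) over atoms.
M = 16*12.011 + 32*1.008 + 1*15.999
M = 192.176 + 32.256 + 15.999
M = 240.431 g/mol, rounded to 3 dp:

240.431 g/mol


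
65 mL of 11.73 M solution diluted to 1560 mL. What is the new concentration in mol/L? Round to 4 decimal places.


Dilution: M1*V1 = M2*V2, solve for M2.
M2 = M1*V1 / V2
M2 = 11.73 * 65 / 1560
M2 = 762.45 / 1560
M2 = 0.48875 mol/L, rounded to 4 dp:

0.4888 mol/L


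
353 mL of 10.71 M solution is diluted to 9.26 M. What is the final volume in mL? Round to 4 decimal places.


Dilution: M1*V1 = M2*V2, solve for V2.
V2 = M1*V1 / M2
V2 = 10.71 * 353 / 9.26
V2 = 3780.63 / 9.26
V2 = 408.27537797 mL, rounded to 4 dp:

408.2754 mL


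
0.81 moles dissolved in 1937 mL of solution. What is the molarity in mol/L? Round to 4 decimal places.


Convert volume to liters: V_L = V_mL / 1000.
V_L = 1937 / 1000 = 1.937 L
M = n / V_L = 0.81 / 1.937
M = 0.41817243 mol/L, rounded to 4 dp:

0.4182 mol/L


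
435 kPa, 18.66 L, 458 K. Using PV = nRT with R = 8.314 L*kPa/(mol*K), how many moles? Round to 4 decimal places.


PV = nRT, solve for n = PV / (RT).
PV = 435 * 18.66 = 8117.1
RT = 8.314 * 458 = 3807.812
n = 8117.1 / 3807.812
n = 2.13169663 mol, rounded to 4 dp:

2.1317 mol


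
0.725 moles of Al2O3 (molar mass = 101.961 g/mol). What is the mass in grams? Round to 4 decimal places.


mass = n * M
mass = 0.725 * 101.961
mass = 73.921725 g, rounded to 4 dp:

73.9217 g


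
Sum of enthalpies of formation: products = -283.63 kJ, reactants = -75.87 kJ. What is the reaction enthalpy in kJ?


dH_rxn = sum(dH_f products) - sum(dH_f reactants)
dH_rxn = -283.63 - (-75.87)
dH_rxn = -207.76 kJ:

-207.76 kJ


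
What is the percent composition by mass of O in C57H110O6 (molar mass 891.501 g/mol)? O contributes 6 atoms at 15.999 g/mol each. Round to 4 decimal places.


pct = 100 * (n_elem * M_elem) / M_total
mass_contribution = 6 * 15.999 = 95.994 g/mol
pct = 100 * 95.994 / 891.501
pct = 10.76768282 %, rounded to 4 dp:

10.7677 %


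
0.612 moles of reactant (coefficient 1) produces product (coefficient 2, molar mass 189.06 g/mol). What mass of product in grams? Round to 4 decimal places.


Use the coefficient ratio to convert reactant moles to product moles, then multiply by the product's molar mass.
moles_P = moles_R * (coeff_P / coeff_R) = 0.612 * (2/1) = 1.224
mass_P = moles_P * M_P = 1.224 * 189.06
mass_P = 231.40944 g, rounded to 4 dp:

231.4094 g


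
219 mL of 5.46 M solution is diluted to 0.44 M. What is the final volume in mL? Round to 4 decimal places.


Dilution: M1*V1 = M2*V2, solve for V2.
V2 = M1*V1 / M2
V2 = 5.46 * 219 / 0.44
V2 = 1195.74 / 0.44
V2 = 2717.59090909 mL, rounded to 4 dp:

2717.5909 mL


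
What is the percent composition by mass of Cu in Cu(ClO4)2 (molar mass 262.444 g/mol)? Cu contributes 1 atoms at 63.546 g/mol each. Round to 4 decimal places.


pct = 100 * (n_elem * M_elem) / M_total
mass_contribution = 1 * 63.546 = 63.546 g/mol
pct = 100 * 63.546 / 262.444
pct = 24.21316548 %, rounded to 4 dp:

24.2132 %


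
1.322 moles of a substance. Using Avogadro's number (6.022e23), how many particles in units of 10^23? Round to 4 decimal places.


N = n * NA, then divide by 1e23 for the requested units.
N / 1e23 = n * 6.022
N / 1e23 = 1.322 * 6.022
N / 1e23 = 7.961084, rounded to 4 dp:

7.9611


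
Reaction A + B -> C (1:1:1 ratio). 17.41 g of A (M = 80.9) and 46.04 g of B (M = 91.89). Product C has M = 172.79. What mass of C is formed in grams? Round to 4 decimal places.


Find moles of each reactant; the smaller value is the limiting reagent in a 1:1:1 reaction, so moles_C equals moles of the limiter.
n_A = mass_A / M_A = 17.41 / 80.9 = 0.215204 mol
n_B = mass_B / M_B = 46.04 / 91.89 = 0.501034 mol
Limiting reagent: A (smaller), n_limiting = 0.215204 mol
mass_C = n_limiting * M_C = 0.215204 * 172.79
mass_C = 37.18509916 g, rounded to 4 dp:

37.1851 g


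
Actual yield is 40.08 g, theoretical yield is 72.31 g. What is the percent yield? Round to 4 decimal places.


% yield = 100 * actual / theoretical
% yield = 100 * 40.08 / 72.31
% yield = 55.42801825 %, rounded to 4 dp:

55.4280 %


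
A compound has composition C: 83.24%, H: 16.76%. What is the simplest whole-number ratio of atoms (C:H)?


Assume 100 g of compound, divide each mass% by atomic mass to get moles, then normalize by the smallest to get a raw atom ratio.
Moles per 100 g: C: 83.24/12.011 = 6.9303, H: 16.76/1.008 = 16.627
Raw ratio (divide by min = 6.9303): C: 1.0, H: 2.399
Multiply by 5 to clear fractions: C: 5.0 ~= 5, H: 11.996 ~= 12
Reduce by GCD to get the simplest whole-number ratio:

5:12


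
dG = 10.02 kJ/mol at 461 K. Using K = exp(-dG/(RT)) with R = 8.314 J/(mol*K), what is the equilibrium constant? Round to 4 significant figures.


dG is in kJ/mol; multiply by 1000 to match R in J/(mol*K).
RT = 8.314 * 461 = 3832.754 J/mol
exponent = -dG*1000 / (RT) = -(10.02*1000) / 3832.754 = -2.61430815
K = exp(-2.61430815)
K = 0.073218427, rounded to 4 significant figures:

0.07322


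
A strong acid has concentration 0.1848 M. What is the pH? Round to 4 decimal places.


A strong acid dissociates completely, so [H+] equals the given concentration.
pH = -log10([H+]) = -log10(0.1848)
pH = 0.73329803, rounded to 4 dp:

0.7333


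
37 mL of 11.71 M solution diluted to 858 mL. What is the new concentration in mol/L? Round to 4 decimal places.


Dilution: M1*V1 = M2*V2, solve for M2.
M2 = M1*V1 / V2
M2 = 11.71 * 37 / 858
M2 = 433.27 / 858
M2 = 0.50497669 mol/L, rounded to 4 dp:

0.5050 mol/L


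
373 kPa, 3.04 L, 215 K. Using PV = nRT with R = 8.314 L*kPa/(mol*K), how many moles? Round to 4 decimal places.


PV = nRT, solve for n = PV / (RT).
PV = 373 * 3.04 = 1133.92
RT = 8.314 * 215 = 1787.51
n = 1133.92 / 1787.51
n = 0.63435729 mol, rounded to 4 dp:

0.6344 mol


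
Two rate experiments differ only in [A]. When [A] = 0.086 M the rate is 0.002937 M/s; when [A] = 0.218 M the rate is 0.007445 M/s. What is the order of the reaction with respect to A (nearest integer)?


Rate is proportional to [A]^n, so rate2/rate1 = ([A]2/[A]1)^n. Take logs to solve for n.
rate2/rate1 = 0.007445 / 0.002937 = 2.5349
[A]2/[A]1 = 0.218 / 0.086 = 2.5349
n = ln(2.5349) / ln(2.5349) = 1.0
Nearest integer order:

1


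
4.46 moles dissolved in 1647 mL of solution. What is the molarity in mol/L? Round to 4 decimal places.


Convert volume to liters: V_L = V_mL / 1000.
V_L = 1647 / 1000 = 1.647 L
M = n / V_L = 4.46 / 1.647
M = 2.70795386 mol/L, rounded to 4 dp:

2.7080 mol/L


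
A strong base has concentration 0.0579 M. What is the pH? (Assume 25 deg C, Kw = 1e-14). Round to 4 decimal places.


A strong base dissociates completely, so [OH-] equals the given concentration.
pOH = -log10([OH-]) = -log10(0.0579) = 1.237321
pH = 14 - pOH = 14 - 1.237321
pH = 12.762679, rounded to 4 dp:

12.7627


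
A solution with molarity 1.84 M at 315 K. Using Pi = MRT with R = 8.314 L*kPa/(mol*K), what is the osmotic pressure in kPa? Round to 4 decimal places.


Osmotic pressure (van't Hoff): Pi = M*R*T.
RT = 8.314 * 315 = 2618.91
Pi = 1.84 * 2618.91
Pi = 4818.7944 kPa, rounded to 4 dp:

4818.7944 kPa


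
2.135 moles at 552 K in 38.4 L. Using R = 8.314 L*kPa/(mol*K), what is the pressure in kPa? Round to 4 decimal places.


PV = nRT, solve for P = nRT / V.
nRT = 2.135 * 8.314 * 552 = 9798.2153
P = 9798.2153 / 38.4
P = 255.16185677 kPa, rounded to 4 dp:

255.1619 kPa


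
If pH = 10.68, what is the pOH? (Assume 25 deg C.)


At 25 deg C, pH + pOH = 14.
pOH = 14 - pH = 14 - 10.68
pOH = 3.32:

3.32


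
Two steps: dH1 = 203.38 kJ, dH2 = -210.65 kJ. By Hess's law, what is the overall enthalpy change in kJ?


Hess's law: enthalpy is a state function, so add the step enthalpies.
dH_total = dH1 + dH2 = 203.38 + (-210.65)
dH_total = -7.27 kJ:

-7.27 kJ


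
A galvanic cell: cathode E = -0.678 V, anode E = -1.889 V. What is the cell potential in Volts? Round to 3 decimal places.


Standard cell potential: E_cell = E_cathode - E_anode.
E_cell = -0.678 - (-1.889)
E_cell = 1.211 V, rounded to 3 dp:

1.211 V


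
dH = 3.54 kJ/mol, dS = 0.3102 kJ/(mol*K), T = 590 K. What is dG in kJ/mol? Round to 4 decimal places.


Gibbs: dG = dH - T*dS (consistent units, dS already in kJ/(mol*K)).
T*dS = 590 * 0.3102 = 183.018
dG = 3.54 - (183.018)
dG = -179.478 kJ/mol, rounded to 4 dp:

-179.4780 kJ/mol


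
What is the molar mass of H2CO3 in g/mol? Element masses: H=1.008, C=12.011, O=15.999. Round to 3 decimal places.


M = sum(count * atomic_mass) over atoms.
M = 2*1.008 + 1*12.011 + 3*15.999
M = 2.016 + 12.011 + 47.997
M = 62.024 g/mol, rounded to 3 dp:

62.024 g/mol


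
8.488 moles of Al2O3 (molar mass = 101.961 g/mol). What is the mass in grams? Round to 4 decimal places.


mass = n * M
mass = 8.488 * 101.961
mass = 865.444968 g, rounded to 4 dp:

865.4450 g


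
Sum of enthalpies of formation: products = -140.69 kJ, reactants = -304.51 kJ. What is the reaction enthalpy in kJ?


dH_rxn = sum(dH_f products) - sum(dH_f reactants)
dH_rxn = -140.69 - (-304.51)
dH_rxn = 163.82 kJ:

163.82 kJ


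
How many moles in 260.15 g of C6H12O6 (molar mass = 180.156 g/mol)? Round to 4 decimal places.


n = mass / M
n = 260.15 / 180.156
n = 1.44402629 mol, rounded to 4 dp:

1.4440 mol


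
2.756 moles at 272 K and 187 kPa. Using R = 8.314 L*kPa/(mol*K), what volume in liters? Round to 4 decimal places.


PV = nRT, solve for V = nRT / P.
nRT = 2.756 * 8.314 * 272 = 6232.4404
V = 6232.4404 / 187
V = 33.32855829 L, rounded to 4 dp:

33.3286 L


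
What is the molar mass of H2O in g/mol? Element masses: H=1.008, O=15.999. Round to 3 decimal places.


M = sum(count * atomic_mass) over atoms.
M = 2*1.008 + 1*15.999
M = 2.016 + 15.999
M = 18.015 g/mol, rounded to 3 dp:

18.015 g/mol


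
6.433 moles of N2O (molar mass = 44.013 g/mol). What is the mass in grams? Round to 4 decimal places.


mass = n * M
mass = 6.433 * 44.013
mass = 283.135629 g, rounded to 4 dp:

283.1356 g


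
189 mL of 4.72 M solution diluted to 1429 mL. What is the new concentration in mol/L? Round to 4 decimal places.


Dilution: M1*V1 = M2*V2, solve for M2.
M2 = M1*V1 / V2
M2 = 4.72 * 189 / 1429
M2 = 892.08 / 1429
M2 = 0.62426872 mol/L, rounded to 4 dp:

0.6243 mol/L


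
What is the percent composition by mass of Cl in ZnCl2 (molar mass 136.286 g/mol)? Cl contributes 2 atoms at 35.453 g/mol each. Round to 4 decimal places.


pct = 100 * (n_elem * M_elem) / M_total
mass_contribution = 2 * 35.453 = 70.906 g/mol
pct = 100 * 70.906 / 136.286
pct = 52.02735424 %, rounded to 4 dp:

52.0274 %


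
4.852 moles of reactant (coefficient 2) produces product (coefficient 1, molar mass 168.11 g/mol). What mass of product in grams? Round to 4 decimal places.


Use the coefficient ratio to convert reactant moles to product moles, then multiply by the product's molar mass.
moles_P = moles_R * (coeff_P / coeff_R) = 4.852 * (1/2) = 2.426
mass_P = moles_P * M_P = 2.426 * 168.11
mass_P = 407.83486 g, rounded to 4 dp:

407.8349 g


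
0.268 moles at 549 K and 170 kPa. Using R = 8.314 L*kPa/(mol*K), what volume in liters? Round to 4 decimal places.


PV = nRT, solve for V = nRT / P.
nRT = 0.268 * 8.314 * 549 = 1223.2554
V = 1223.2554 / 170
V = 7.19562 L, rounded to 4 dp:

7.1956 L


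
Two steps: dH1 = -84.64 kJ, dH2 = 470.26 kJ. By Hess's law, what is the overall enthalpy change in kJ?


Hess's law: enthalpy is a state function, so add the step enthalpies.
dH_total = dH1 + dH2 = -84.64 + (470.26)
dH_total = 385.62 kJ:

385.62 kJ


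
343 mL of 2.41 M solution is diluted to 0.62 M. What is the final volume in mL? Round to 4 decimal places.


Dilution: M1*V1 = M2*V2, solve for V2.
V2 = M1*V1 / M2
V2 = 2.41 * 343 / 0.62
V2 = 826.63 / 0.62
V2 = 1333.27419355 mL, rounded to 4 dp:

1333.2742 mL


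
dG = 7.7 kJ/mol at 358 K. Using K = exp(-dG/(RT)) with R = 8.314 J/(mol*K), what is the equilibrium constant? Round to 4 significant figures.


dG is in kJ/mol; multiply by 1000 to match R in J/(mol*K).
RT = 8.314 * 358 = 2976.412 J/mol
exponent = -dG*1000 / (RT) = -(7.7*1000) / 2976.412 = -2.58700744
K = exp(-2.58700744)
K = 0.075244878, rounded to 4 significant figures:

0.07524


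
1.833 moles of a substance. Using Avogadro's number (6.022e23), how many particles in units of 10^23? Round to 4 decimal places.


N = n * NA, then divide by 1e23 for the requested units.
N / 1e23 = n * 6.022
N / 1e23 = 1.833 * 6.022
N / 1e23 = 11.038326, rounded to 4 dp:

11.0383


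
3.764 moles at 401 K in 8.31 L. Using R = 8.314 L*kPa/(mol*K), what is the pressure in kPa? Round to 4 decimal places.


PV = nRT, solve for P = nRT / V.
nRT = 3.764 * 8.314 * 401 = 12548.8523
P = 12548.8523 / 8.31
P = 1510.09052948 kPa, rounded to 4 dp:

1510.0905 kPa


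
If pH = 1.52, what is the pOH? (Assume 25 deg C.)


At 25 deg C, pH + pOH = 14.
pOH = 14 - pH = 14 - 1.52
pOH = 12.48:

12.48


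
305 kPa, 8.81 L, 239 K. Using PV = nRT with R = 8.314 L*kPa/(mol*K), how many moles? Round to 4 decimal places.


PV = nRT, solve for n = PV / (RT).
PV = 305 * 8.81 = 2687.05
RT = 8.314 * 239 = 1987.046
n = 2687.05 / 1987.046
n = 1.35228374 mol, rounded to 4 dp:

1.3523 mol


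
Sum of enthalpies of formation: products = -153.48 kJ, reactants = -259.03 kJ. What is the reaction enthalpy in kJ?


dH_rxn = sum(dH_f products) - sum(dH_f reactants)
dH_rxn = -153.48 - (-259.03)
dH_rxn = 105.55 kJ:

105.55 kJ


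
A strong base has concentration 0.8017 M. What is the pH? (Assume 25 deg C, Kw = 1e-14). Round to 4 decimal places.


A strong base dissociates completely, so [OH-] equals the given concentration.
pOH = -log10([OH-]) = -log10(0.8017) = 0.095988
pH = 14 - pOH = 14 - 0.095988
pH = 13.904012, rounded to 4 dp:

13.9040


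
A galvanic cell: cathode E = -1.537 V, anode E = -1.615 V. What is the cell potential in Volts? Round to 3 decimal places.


Standard cell potential: E_cell = E_cathode - E_anode.
E_cell = -1.537 - (-1.615)
E_cell = 0.078 V, rounded to 3 dp:

0.078 V


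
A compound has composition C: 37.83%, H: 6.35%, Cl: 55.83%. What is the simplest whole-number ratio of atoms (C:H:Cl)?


Assume 100 g of compound, divide each mass% by atomic mass to get moles, then normalize by the smallest to get a raw atom ratio.
Moles per 100 g: C: 37.83/12.011 = 3.1496, H: 6.35/1.008 = 6.2996, Cl: 55.83/35.453 = 1.5748
Raw ratio (divide by min = 1.5748): C: 2.0, H: 4.0, Cl: 1.0
Multiply by 1 to clear fractions: C: 2.0 ~= 2, H: 4.0 ~= 4, Cl: 1.0 ~= 1
Reduce by GCD to get the simplest whole-number ratio:

2:4:1


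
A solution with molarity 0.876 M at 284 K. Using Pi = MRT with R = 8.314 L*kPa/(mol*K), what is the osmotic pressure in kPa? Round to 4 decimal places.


Osmotic pressure (van't Hoff): Pi = M*R*T.
RT = 8.314 * 284 = 2361.176
Pi = 0.876 * 2361.176
Pi = 2068.390176 kPa, rounded to 4 dp:

2068.3902 kPa


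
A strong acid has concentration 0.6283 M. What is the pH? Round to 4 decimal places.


A strong acid dissociates completely, so [H+] equals the given concentration.
pH = -log10([H+]) = -log10(0.6283)
pH = 0.20183294, rounded to 4 dp:

0.2018


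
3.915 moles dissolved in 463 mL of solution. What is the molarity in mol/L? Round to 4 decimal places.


Convert volume to liters: V_L = V_mL / 1000.
V_L = 463 / 1000 = 0.463 L
M = n / V_L = 3.915 / 0.463
M = 8.45572354 mol/L, rounded to 4 dp:

8.4557 mol/L


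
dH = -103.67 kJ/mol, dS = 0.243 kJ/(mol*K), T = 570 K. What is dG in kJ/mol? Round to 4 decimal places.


Gibbs: dG = dH - T*dS (consistent units, dS already in kJ/(mol*K)).
T*dS = 570 * 0.243 = 138.51
dG = -103.67 - (138.51)
dG = -242.18 kJ/mol, rounded to 4 dp:

-242.1800 kJ/mol


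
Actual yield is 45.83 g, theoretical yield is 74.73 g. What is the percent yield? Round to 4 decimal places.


% yield = 100 * actual / theoretical
% yield = 100 * 45.83 / 74.73
% yield = 61.32744547 %, rounded to 4 dp:

61.3274 %


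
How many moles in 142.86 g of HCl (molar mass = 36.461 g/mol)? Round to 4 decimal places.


n = mass / M
n = 142.86 / 36.461
n = 3.91815913 mol, rounded to 4 dp:

3.9182 mol


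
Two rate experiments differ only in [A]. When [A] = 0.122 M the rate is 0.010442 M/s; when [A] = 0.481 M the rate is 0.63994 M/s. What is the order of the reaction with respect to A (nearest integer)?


Rate is proportional to [A]^n, so rate2/rate1 = ([A]2/[A]1)^n. Take logs to solve for n.
rate2/rate1 = 0.63994 / 0.010442 = 61.2852
[A]2/[A]1 = 0.481 / 0.122 = 3.9426
n = ln(61.2852) / ln(3.9426) = 3.0
Nearest integer order:

3


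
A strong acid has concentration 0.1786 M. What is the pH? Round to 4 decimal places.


A strong acid dissociates completely, so [H+] equals the given concentration.
pH = -log10([H+]) = -log10(0.1786)
pH = 0.74811855, rounded to 4 dp:

0.7481


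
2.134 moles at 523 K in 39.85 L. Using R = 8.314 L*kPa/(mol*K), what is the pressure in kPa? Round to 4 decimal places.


PV = nRT, solve for P = nRT / V.
nRT = 2.134 * 8.314 * 523 = 9279.1057
P = 9279.1057 / 39.85
P = 232.85083312 kPa, rounded to 4 dp:

232.8508 kPa


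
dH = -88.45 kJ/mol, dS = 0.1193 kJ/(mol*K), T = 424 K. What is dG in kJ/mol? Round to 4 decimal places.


Gibbs: dG = dH - T*dS (consistent units, dS already in kJ/(mol*K)).
T*dS = 424 * 0.1193 = 50.5832
dG = -88.45 - (50.5832)
dG = -139.0332 kJ/mol, rounded to 4 dp:

-139.0332 kJ/mol


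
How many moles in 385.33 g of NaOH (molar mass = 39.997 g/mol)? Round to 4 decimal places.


n = mass / M
n = 385.33 / 39.997
n = 9.63397255 mol, rounded to 4 dp:

9.6340 mol


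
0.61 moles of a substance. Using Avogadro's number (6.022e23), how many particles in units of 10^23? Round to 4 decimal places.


N = n * NA, then divide by 1e23 for the requested units.
N / 1e23 = n * 6.022
N / 1e23 = 0.61 * 6.022
N / 1e23 = 3.67342, rounded to 4 dp:

3.6734


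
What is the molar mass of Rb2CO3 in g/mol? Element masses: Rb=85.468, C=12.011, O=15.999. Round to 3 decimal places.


M = sum(count * atomic_mass) over atoms.
M = 2*85.468 + 1*12.011 + 3*15.999
M = 170.936 + 12.011 + 47.997
M = 230.944 g/mol, rounded to 3 dp:

230.944 g/mol


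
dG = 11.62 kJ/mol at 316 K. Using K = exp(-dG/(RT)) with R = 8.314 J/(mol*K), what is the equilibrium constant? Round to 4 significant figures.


dG is in kJ/mol; multiply by 1000 to match R in J/(mol*K).
RT = 8.314 * 316 = 2627.224 J/mol
exponent = -dG*1000 / (RT) = -(11.62*1000) / 2627.224 = -4.4229194
K = exp(-4.4229194)
K = 0.011999151, rounded to 4 significant figures:

0.01200


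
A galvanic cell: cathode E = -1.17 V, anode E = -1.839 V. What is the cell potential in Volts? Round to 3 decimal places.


Standard cell potential: E_cell = E_cathode - E_anode.
E_cell = -1.17 - (-1.839)
E_cell = 0.669 V, rounded to 3 dp:

0.669 V


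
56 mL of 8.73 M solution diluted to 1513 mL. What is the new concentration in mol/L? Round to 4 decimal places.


Dilution: M1*V1 = M2*V2, solve for M2.
M2 = M1*V1 / V2
M2 = 8.73 * 56 / 1513
M2 = 488.88 / 1513
M2 = 0.32311963 mol/L, rounded to 4 dp:

0.3231 mol/L


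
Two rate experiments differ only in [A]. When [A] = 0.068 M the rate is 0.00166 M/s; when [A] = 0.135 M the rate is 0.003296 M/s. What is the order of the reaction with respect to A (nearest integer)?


Rate is proportional to [A]^n, so rate2/rate1 = ([A]2/[A]1)^n. Take logs to solve for n.
rate2/rate1 = 0.003296 / 0.00166 = 1.9855
[A]2/[A]1 = 0.135 / 0.068 = 1.9853
n = ln(1.9855) / ln(1.9853) = 1.0
Nearest integer order:

1


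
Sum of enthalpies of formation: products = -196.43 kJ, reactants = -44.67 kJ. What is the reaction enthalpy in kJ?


dH_rxn = sum(dH_f products) - sum(dH_f reactants)
dH_rxn = -196.43 - (-44.67)
dH_rxn = -151.76 kJ:

-151.76 kJ


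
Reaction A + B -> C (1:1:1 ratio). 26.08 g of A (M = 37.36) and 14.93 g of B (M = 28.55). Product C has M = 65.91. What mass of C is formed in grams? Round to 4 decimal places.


Find moles of each reactant; the smaller value is the limiting reagent in a 1:1:1 reaction, so moles_C equals moles of the limiter.
n_A = mass_A / M_A = 26.08 / 37.36 = 0.698073 mol
n_B = mass_B / M_B = 14.93 / 28.55 = 0.522942 mol
Limiting reagent: B (smaller), n_limiting = 0.522942 mol
mass_C = n_limiting * M_C = 0.522942 * 65.91
mass_C = 34.46710722 g, rounded to 4 dp:

34.4671 g


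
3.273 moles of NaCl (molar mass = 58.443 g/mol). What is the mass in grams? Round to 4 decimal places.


mass = n * M
mass = 3.273 * 58.443
mass = 191.283939 g, rounded to 4 dp:

191.2839 g


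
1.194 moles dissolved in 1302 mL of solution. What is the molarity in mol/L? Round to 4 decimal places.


Convert volume to liters: V_L = V_mL / 1000.
V_L = 1302 / 1000 = 1.302 L
M = n / V_L = 1.194 / 1.302
M = 0.91705069 mol/L, rounded to 4 dp:

0.9171 mol/L


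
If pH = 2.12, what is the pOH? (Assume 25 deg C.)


At 25 deg C, pH + pOH = 14.
pOH = 14 - pH = 14 - 2.12
pOH = 11.88:

11.88


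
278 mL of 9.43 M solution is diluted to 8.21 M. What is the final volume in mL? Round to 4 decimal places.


Dilution: M1*V1 = M2*V2, solve for V2.
V2 = M1*V1 / M2
V2 = 9.43 * 278 / 8.21
V2 = 2621.54 / 8.21
V2 = 319.31059683 mL, rounded to 4 dp:

319.3106 mL


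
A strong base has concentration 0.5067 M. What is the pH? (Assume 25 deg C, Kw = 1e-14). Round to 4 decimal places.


A strong base dissociates completely, so [OH-] equals the given concentration.
pOH = -log10([OH-]) = -log10(0.5067) = 0.295249
pH = 14 - pOH = 14 - 0.295249
pH = 13.704751, rounded to 4 dp:

13.7048


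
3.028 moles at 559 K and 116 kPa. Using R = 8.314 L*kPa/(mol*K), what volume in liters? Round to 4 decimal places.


PV = nRT, solve for V = nRT / P.
nRT = 3.028 * 8.314 * 559 = 14072.7087
V = 14072.7087 / 116
V = 121.31645431 L, rounded to 4 dp:

121.3165 L


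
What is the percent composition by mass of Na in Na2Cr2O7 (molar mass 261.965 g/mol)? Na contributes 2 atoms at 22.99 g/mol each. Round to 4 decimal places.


pct = 100 * (n_elem * M_elem) / M_total
mass_contribution = 2 * 22.99 = 45.98 g/mol
pct = 100 * 45.98 / 261.965
pct = 17.55196305 %, rounded to 4 dp:

17.5520 %


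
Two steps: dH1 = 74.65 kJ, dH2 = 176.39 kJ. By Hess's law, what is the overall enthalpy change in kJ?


Hess's law: enthalpy is a state function, so add the step enthalpies.
dH_total = dH1 + dH2 = 74.65 + (176.39)
dH_total = 251.04 kJ:

251.04 kJ


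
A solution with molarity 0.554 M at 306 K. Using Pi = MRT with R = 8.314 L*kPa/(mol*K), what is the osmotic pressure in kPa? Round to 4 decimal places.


Osmotic pressure (van't Hoff): Pi = M*R*T.
RT = 8.314 * 306 = 2544.084
Pi = 0.554 * 2544.084
Pi = 1409.422536 kPa, rounded to 4 dp:

1409.4225 kPa


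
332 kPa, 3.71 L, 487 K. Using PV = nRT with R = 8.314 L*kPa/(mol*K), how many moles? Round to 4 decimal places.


PV = nRT, solve for n = PV / (RT).
PV = 332 * 3.71 = 1231.72
RT = 8.314 * 487 = 4048.918
n = 1231.72 / 4048.918
n = 0.30420967 mol, rounded to 4 dp:

0.3042 mol


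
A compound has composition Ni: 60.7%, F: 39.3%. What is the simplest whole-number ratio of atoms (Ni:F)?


Assume 100 g of compound, divide each mass% by atomic mass to get moles, then normalize by the smallest to get a raw atom ratio.
Moles per 100 g: Ni: 60.7/58.693 = 1.0342, F: 39.3/18.998 = 2.0686
Raw ratio (divide by min = 1.0342): Ni: 1.0, F: 2.0
Multiply by 1 to clear fractions: Ni: 1.0 ~= 1, F: 2.0 ~= 2
Reduce by GCD to get the simplest whole-number ratio:

1:2


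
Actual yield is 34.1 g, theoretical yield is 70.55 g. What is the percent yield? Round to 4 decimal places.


% yield = 100 * actual / theoretical
% yield = 100 * 34.1 / 70.55
% yield = 48.33451453 %, rounded to 4 dp:

48.3345 %


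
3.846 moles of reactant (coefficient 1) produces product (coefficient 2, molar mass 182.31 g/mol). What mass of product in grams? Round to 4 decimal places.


Use the coefficient ratio to convert reactant moles to product moles, then multiply by the product's molar mass.
moles_P = moles_R * (coeff_P / coeff_R) = 3.846 * (2/1) = 7.692
mass_P = moles_P * M_P = 7.692 * 182.31
mass_P = 1402.32852 g, rounded to 4 dp:

1402.3285 g


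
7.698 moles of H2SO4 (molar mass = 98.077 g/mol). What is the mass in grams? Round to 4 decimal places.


mass = n * M
mass = 7.698 * 98.077
mass = 754.996746 g, rounded to 4 dp:

754.9967 g


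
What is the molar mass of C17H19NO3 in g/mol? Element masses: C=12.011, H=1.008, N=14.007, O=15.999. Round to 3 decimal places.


M = sum(count * atomic_mass) over atoms.
M = 17*12.011 + 19*1.008 + 1*14.007 + 3*15.999
M = 204.187 + 19.152 + 14.007 + 47.997
M = 285.343 g/mol, rounded to 3 dp:

285.343 g/mol


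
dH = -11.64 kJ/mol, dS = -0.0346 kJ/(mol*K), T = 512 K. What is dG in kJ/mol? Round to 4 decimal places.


Gibbs: dG = dH - T*dS (consistent units, dS already in kJ/(mol*K)).
T*dS = 512 * -0.0346 = -17.7152
dG = -11.64 - (-17.7152)
dG = 6.0752 kJ/mol, rounded to 4 dp:

6.0752 kJ/mol


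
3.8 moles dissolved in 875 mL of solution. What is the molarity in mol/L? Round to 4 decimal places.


Convert volume to liters: V_L = V_mL / 1000.
V_L = 875 / 1000 = 0.875 L
M = n / V_L = 3.8 / 0.875
M = 4.34285714 mol/L, rounded to 4 dp:

4.3429 mol/L


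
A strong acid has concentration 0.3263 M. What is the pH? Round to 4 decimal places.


A strong acid dissociates completely, so [H+] equals the given concentration.
pH = -log10([H+]) = -log10(0.3263)
pH = 0.48638293, rounded to 4 dp:

0.4864


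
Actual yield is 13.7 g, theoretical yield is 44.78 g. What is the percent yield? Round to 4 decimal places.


% yield = 100 * actual / theoretical
% yield = 100 * 13.7 / 44.78
% yield = 30.59401519 %, rounded to 4 dp:

30.5940 %


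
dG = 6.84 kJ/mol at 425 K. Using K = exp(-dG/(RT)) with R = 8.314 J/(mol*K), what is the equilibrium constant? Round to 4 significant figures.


dG is in kJ/mol; multiply by 1000 to match R in J/(mol*K).
RT = 8.314 * 425 = 3533.45 J/mol
exponent = -dG*1000 / (RT) = -(6.84*1000) / 3533.45 = -1.93578514
K = exp(-1.93578514)
K = 0.14431092, rounded to 4 significant figures:

0.1443


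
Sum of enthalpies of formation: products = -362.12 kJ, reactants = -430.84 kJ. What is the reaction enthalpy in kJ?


dH_rxn = sum(dH_f products) - sum(dH_f reactants)
dH_rxn = -362.12 - (-430.84)
dH_rxn = 68.72 kJ:

68.72 kJ


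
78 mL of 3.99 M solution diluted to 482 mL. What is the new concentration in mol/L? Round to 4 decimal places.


Dilution: M1*V1 = M2*V2, solve for M2.
M2 = M1*V1 / V2
M2 = 3.99 * 78 / 482
M2 = 311.22 / 482
M2 = 0.64568465 mol/L, rounded to 4 dp:

0.6457 mol/L


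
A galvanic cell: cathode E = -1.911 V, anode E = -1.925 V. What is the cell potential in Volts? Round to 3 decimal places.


Standard cell potential: E_cell = E_cathode - E_anode.
E_cell = -1.911 - (-1.925)
E_cell = 0.014 V, rounded to 3 dp:

0.014 V


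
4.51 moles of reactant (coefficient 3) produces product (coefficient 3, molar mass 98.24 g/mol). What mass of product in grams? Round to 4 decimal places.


Use the coefficient ratio to convert reactant moles to product moles, then multiply by the product's molar mass.
moles_P = moles_R * (coeff_P / coeff_R) = 4.51 * (3/3) = 4.51
mass_P = moles_P * M_P = 4.51 * 98.24
mass_P = 443.0624 g, rounded to 4 dp:

443.0624 g


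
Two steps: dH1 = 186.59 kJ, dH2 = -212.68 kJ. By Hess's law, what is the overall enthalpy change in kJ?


Hess's law: enthalpy is a state function, so add the step enthalpies.
dH_total = dH1 + dH2 = 186.59 + (-212.68)
dH_total = -26.09 kJ:

-26.09 kJ


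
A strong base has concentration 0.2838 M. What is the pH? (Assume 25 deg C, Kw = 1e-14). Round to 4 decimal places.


A strong base dissociates completely, so [OH-] equals the given concentration.
pOH = -log10([OH-]) = -log10(0.2838) = 0.546988
pH = 14 - pOH = 14 - 0.546988
pH = 13.453012, rounded to 4 dp:

13.4530


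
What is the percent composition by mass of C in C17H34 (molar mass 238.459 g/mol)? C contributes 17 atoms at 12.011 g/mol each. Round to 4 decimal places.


pct = 100 * (n_elem * M_elem) / M_total
mass_contribution = 17 * 12.011 = 204.187 g/mol
pct = 100 * 204.187 / 238.459
pct = 85.62771797 %, rounded to 4 dp:

85.6277 %


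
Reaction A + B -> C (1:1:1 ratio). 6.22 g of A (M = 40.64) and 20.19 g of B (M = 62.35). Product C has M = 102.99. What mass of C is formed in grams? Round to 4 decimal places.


Find moles of each reactant; the smaller value is the limiting reagent in a 1:1:1 reaction, so moles_C equals moles of the limiter.
n_A = mass_A / M_A = 6.22 / 40.64 = 0.153051 mol
n_B = mass_B / M_B = 20.19 / 62.35 = 0.323817 mol
Limiting reagent: A (smaller), n_limiting = 0.153051 mol
mass_C = n_limiting * M_C = 0.153051 * 102.99
mass_C = 15.76272249 g, rounded to 4 dp:

15.7627 g


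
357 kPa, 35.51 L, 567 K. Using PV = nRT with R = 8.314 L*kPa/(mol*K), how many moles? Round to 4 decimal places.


PV = nRT, solve for n = PV / (RT).
PV = 357 * 35.51 = 12677.07
RT = 8.314 * 567 = 4714.038
n = 12677.07 / 4714.038
n = 2.68921676 mol, rounded to 4 dp:

2.6892 mol


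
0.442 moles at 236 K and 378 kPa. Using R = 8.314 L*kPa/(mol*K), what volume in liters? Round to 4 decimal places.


PV = nRT, solve for V = nRT / P.
nRT = 0.442 * 8.314 * 236 = 867.25
V = 867.25 / 378
V = 2.29431217 L, rounded to 4 dp:

2.2943 L


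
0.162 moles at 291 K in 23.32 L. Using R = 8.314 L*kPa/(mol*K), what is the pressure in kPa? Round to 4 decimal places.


PV = nRT, solve for P = nRT / V.
nRT = 0.162 * 8.314 * 291 = 391.9386
P = 391.9386 / 23.32
P = 16.80697256 kPa, rounded to 4 dp:

16.8070 kPa


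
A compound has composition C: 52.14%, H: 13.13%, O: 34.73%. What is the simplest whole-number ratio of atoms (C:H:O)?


Assume 100 g of compound, divide each mass% by atomic mass to get moles, then normalize by the smallest to get a raw atom ratio.
Moles per 100 g: C: 52.14/12.011 = 4.341, H: 13.13/1.008 = 13.0258, O: 34.73/15.999 = 2.1708
Raw ratio (divide by min = 2.1708): C: 2.0, H: 6.001, O: 1.0
Multiply by 1 to clear fractions: C: 2.0 ~= 2, H: 6.001 ~= 6, O: 1.0 ~= 1
Reduce by GCD to get the simplest whole-number ratio:

2:6:1


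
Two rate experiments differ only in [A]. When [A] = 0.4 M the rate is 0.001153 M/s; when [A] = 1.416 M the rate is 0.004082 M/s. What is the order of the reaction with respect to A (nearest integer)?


Rate is proportional to [A]^n, so rate2/rate1 = ([A]2/[A]1)^n. Take logs to solve for n.
rate2/rate1 = 0.004082 / 0.001153 = 3.5403
[A]2/[A]1 = 1.416 / 0.4 = 3.54
n = ln(3.5403) / ln(3.54) = 1.0
Nearest integer order:

1


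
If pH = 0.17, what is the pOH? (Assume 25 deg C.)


At 25 deg C, pH + pOH = 14.
pOH = 14 - pH = 14 - 0.17
pOH = 13.83:

13.83


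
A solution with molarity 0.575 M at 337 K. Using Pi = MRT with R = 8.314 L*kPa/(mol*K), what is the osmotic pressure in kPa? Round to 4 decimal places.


Osmotic pressure (van't Hoff): Pi = M*R*T.
RT = 8.314 * 337 = 2801.818
Pi = 0.575 * 2801.818
Pi = 1611.04535 kPa, rounded to 4 dp:

1611.0454 kPa


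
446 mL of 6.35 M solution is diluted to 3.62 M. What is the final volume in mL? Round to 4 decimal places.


Dilution: M1*V1 = M2*V2, solve for V2.
V2 = M1*V1 / M2
V2 = 6.35 * 446 / 3.62
V2 = 2832.1 / 3.62
V2 = 782.3480663 mL, rounded to 4 dp:

782.3481 mL


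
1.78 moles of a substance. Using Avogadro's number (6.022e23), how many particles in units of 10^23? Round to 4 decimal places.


N = n * NA, then divide by 1e23 for the requested units.
N / 1e23 = n * 6.022
N / 1e23 = 1.78 * 6.022
N / 1e23 = 10.71916, rounded to 4 dp:

10.7192


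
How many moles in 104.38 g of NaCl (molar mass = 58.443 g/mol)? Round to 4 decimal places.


n = mass / M
n = 104.38 / 58.443
n = 1.78601372 mol, rounded to 4 dp:

1.7860 mol


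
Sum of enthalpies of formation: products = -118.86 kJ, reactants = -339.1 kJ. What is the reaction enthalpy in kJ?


dH_rxn = sum(dH_f products) - sum(dH_f reactants)
dH_rxn = -118.86 - (-339.1)
dH_rxn = 220.24 kJ:

220.24 kJ


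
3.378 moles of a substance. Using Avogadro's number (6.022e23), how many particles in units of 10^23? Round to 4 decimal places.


N = n * NA, then divide by 1e23 for the requested units.
N / 1e23 = n * 6.022
N / 1e23 = 3.378 * 6.022
N / 1e23 = 20.342316, rounded to 4 dp:

20.3423


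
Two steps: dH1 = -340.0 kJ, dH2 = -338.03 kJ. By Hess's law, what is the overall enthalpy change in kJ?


Hess's law: enthalpy is a state function, so add the step enthalpies.
dH_total = dH1 + dH2 = -340.0 + (-338.03)
dH_total = -678.03 kJ:

-678.03 kJ


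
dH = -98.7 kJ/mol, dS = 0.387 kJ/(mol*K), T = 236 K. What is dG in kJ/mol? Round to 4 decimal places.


Gibbs: dG = dH - T*dS (consistent units, dS already in kJ/(mol*K)).
T*dS = 236 * 0.387 = 91.332
dG = -98.7 - (91.332)
dG = -190.032 kJ/mol, rounded to 4 dp:

-190.0320 kJ/mol


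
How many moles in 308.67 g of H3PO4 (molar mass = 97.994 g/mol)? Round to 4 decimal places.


n = mass / M
n = 308.67 / 97.994
n = 3.14988673 mol, rounded to 4 dp:

3.1499 mol


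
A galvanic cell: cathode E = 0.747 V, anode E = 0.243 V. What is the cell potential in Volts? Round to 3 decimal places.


Standard cell potential: E_cell = E_cathode - E_anode.
E_cell = 0.747 - (0.243)
E_cell = 0.504 V, rounded to 3 dp:

0.504 V


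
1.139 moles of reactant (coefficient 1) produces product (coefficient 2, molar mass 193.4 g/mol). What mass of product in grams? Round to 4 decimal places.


Use the coefficient ratio to convert reactant moles to product moles, then multiply by the product's molar mass.
moles_P = moles_R * (coeff_P / coeff_R) = 1.139 * (2/1) = 2.278
mass_P = moles_P * M_P = 2.278 * 193.4
mass_P = 440.5652 g, rounded to 4 dp:

440.5652 g


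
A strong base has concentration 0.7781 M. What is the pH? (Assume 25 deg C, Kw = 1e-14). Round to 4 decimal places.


A strong base dissociates completely, so [OH-] equals the given concentration.
pOH = -log10([OH-]) = -log10(0.7781) = 0.108965
pH = 14 - pOH = 14 - 0.108965
pH = 13.891035, rounded to 4 dp:

13.8910


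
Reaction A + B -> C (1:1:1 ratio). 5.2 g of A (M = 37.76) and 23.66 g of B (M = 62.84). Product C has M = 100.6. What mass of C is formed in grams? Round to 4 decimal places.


Find moles of each reactant; the smaller value is the limiting reagent in a 1:1:1 reaction, so moles_C equals moles of the limiter.
n_A = mass_A / M_A = 5.2 / 37.76 = 0.137712 mol
n_B = mass_B / M_B = 23.66 / 62.84 = 0.376512 mol
Limiting reagent: A (smaller), n_limiting = 0.137712 mol
mass_C = n_limiting * M_C = 0.137712 * 100.6
mass_C = 13.8538272 g, rounded to 4 dp:

13.8538 g


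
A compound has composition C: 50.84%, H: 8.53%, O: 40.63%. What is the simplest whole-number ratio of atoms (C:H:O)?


Assume 100 g of compound, divide each mass% by atomic mass to get moles, then normalize by the smallest to get a raw atom ratio.
Moles per 100 g: C: 50.84/12.011 = 4.2328, H: 8.53/1.008 = 8.4623, O: 40.63/15.999 = 2.5395
Raw ratio (divide by min = 2.5395): C: 1.667, H: 3.332, O: 1.0
Multiply by 3 to clear fractions: C: 5.0 ~= 5, H: 9.997 ~= 10, O: 3.0 ~= 3
Reduce by GCD to get the simplest whole-number ratio:

5:10:3


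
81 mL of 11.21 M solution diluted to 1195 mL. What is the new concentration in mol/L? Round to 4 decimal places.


Dilution: M1*V1 = M2*V2, solve for M2.
M2 = M1*V1 / V2
M2 = 11.21 * 81 / 1195
M2 = 908.01 / 1195
M2 = 0.759841 mol/L, rounded to 4 dp:

0.7598 mol/L


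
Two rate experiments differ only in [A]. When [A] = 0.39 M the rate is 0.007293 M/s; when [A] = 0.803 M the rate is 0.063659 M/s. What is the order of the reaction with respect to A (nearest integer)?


Rate is proportional to [A]^n, so rate2/rate1 = ([A]2/[A]1)^n. Take logs to solve for n.
rate2/rate1 = 0.063659 / 0.007293 = 8.7288
[A]2/[A]1 = 0.803 / 0.39 = 2.059
n = ln(8.7288) / ln(2.059) = 3.0
Nearest integer order:

3


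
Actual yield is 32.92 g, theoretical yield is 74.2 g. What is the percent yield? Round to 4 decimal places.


% yield = 100 * actual / theoretical
% yield = 100 * 32.92 / 74.2
% yield = 44.36657682 %, rounded to 4 dp:

44.3666 %
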